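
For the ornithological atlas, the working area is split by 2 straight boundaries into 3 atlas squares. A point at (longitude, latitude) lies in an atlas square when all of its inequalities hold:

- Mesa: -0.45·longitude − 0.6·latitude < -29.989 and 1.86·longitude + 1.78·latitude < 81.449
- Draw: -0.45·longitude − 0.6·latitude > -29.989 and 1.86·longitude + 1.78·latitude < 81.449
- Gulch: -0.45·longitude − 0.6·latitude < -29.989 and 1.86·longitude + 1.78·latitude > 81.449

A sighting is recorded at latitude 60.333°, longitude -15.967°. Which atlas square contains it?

Draw

-0.45·-15.967 − 0.6·60.333 = -29.015, which is > -29.989
1.86·-15.967 + 1.78·60.333 = 77.694, which is < 81.449
This sign pattern matches Draw.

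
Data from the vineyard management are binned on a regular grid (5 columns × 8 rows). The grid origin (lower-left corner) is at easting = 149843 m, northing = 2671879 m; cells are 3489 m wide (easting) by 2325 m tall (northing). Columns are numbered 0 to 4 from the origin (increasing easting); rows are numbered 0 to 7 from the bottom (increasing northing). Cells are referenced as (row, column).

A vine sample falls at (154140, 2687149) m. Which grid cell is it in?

(6, 1)

Column index: ⌊(154140 − 149843) / 3489⌋ = ⌊1.232⌋ = 1
Row offset from origin: ⌊(2687149 − 2671879) / 2325⌋ = ⌊6.568⌋ = 6 → row 6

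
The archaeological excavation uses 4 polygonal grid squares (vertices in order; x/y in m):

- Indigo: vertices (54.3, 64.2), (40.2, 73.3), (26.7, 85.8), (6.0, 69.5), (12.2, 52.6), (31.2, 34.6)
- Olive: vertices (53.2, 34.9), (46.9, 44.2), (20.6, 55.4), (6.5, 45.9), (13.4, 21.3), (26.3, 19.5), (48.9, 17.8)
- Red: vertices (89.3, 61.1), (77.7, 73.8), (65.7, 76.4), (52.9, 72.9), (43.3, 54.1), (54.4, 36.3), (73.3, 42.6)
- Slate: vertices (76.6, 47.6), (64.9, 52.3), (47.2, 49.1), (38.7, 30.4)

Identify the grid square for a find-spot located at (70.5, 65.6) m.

Cast a ray rightward from (70.5, 65.6). For each polygon, the edges (by vertex number in listed order) whose endpoints lie on opposite sides of y = 65.6, where each meets that height, and whether that is right or left of the point:
Indigo: 1–2 at x≈52.13 (left), 4–5 at x≈7.43 (left) → 0 crossings.
Olive: no edge straddles that height → 0 crossings.
Red: 1–2 at x≈85.19 (right), 4–5 at x≈49.17 (left) → 1 crossing.
Slate: no edge straddles that height → 0 crossings.
Only Red has an odd count, so the point is inside Red.

Red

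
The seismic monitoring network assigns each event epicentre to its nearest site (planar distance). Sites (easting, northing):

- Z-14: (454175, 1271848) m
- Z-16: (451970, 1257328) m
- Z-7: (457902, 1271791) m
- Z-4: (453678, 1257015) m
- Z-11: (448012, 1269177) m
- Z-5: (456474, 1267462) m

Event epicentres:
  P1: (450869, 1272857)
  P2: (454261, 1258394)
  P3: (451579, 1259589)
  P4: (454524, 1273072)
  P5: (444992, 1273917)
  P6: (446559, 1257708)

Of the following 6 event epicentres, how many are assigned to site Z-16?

P1 → Z-14
P2 → Z-4
P3 → Z-16
P4 → Z-14
P5 → Z-11
P6 → Z-16
2 of the 6 go to Z-16.

2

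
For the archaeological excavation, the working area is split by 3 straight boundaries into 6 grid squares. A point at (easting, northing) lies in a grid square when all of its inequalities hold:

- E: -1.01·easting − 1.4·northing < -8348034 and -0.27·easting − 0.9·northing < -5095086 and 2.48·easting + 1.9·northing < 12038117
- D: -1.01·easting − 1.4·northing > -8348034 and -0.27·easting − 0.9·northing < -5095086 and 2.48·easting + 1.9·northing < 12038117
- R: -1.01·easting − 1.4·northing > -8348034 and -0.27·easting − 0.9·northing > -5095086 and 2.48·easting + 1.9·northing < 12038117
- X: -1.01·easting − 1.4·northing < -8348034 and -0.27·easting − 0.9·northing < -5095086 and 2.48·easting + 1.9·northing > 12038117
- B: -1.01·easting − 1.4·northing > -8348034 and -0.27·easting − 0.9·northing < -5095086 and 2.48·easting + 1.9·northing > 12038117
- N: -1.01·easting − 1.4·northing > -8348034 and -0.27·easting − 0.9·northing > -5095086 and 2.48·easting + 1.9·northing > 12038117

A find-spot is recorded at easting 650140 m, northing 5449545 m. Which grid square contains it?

-1.01·650140 − 1.4·5449545 = -8286004.400, which is > -8348034
-0.27·650140 − 0.9·5449545 = -5080128.300, which is > -5095086
2.48·650140 + 1.9·5449545 = 11966482.700, which is < 12038117
This sign pattern matches R.

R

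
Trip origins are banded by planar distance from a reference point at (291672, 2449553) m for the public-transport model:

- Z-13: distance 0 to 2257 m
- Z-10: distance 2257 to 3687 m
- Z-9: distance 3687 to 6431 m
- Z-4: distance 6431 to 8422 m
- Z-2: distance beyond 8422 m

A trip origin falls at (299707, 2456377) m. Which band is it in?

Z-2

Distance = √((299707−291672)² + (2456377−2449553)²) = √(64561225.000 + 46566976.000) = 10541.736 m.
8422 ≤ 10541.736 < ∞ → Z-2.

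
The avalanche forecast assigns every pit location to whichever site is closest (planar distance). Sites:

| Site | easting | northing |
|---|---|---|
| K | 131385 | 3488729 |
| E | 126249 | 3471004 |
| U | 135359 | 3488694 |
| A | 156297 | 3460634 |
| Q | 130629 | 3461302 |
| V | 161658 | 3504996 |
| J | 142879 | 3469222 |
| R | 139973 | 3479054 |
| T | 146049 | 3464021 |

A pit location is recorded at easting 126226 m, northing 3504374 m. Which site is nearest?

Squared distances to each site:
K: 271381306.000; E: 1113557429.000; U: 329274089.000; A: 2817452641.000; Q: 1874583593.000; V: 1255813508.000; J: 1512985513.000; R: 830082409.000; T: 2021315938.000.
Minimum at K.

K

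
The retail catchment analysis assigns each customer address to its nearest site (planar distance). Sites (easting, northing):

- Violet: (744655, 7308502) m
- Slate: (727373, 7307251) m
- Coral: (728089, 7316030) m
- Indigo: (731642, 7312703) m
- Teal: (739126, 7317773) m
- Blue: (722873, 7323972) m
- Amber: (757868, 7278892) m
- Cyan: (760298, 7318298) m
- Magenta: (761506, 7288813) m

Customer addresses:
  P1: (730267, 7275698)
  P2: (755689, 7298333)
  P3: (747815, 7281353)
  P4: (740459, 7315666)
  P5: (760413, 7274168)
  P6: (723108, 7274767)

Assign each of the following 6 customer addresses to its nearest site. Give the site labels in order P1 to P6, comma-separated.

P1 → Amber (d²=772016837.00)
P2 → Magenta (d²=124467889.00)
P3 → Amber (d²=107119330.00)
P4 → Teal (d²=6216338.00)
P5 → Amber (d²=28793201.00)
P6 → Slate (d²=1073400481.00)

Amber, Magenta, Amber, Teal, Amber, Slate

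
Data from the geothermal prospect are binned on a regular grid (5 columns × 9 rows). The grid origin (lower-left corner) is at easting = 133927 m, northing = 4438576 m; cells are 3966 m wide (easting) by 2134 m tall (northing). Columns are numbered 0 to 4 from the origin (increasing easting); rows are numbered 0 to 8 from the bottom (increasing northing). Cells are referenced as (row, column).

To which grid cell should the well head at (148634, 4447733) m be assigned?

Column index: ⌊(148634 − 133927) / 3966⌋ = ⌊3.708⌋ = 3
Row offset from origin: ⌊(4447733 − 4438576) / 2134⌋ = ⌊4.291⌋ = 4 → row 4

(4, 3)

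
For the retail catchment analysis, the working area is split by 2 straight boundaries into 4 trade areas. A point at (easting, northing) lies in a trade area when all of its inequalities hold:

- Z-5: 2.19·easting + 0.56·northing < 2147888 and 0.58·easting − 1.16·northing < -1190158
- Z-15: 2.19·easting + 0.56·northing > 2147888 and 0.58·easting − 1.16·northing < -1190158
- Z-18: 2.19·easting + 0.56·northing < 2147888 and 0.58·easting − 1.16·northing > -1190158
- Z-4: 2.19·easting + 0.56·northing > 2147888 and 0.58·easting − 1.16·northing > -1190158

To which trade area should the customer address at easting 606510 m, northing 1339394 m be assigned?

Z-5

2.19·606510 + 0.56·1339394 = 2078317.540, which is < 2147888
0.58·606510 − 1.16·1339394 = -1201921.240, which is < -1190158
This sign pattern matches Z-5.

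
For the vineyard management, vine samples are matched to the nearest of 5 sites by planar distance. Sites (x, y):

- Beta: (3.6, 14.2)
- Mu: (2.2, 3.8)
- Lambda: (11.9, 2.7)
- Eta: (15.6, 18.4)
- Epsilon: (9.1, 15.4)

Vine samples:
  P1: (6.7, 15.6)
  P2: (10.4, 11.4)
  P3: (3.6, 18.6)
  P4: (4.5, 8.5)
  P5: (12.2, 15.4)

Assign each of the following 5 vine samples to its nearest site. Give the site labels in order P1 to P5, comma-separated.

Epsilon, Epsilon, Beta, Mu, Epsilon

P1 → Epsilon (d²=5.80)
P2 → Epsilon (d²=17.69)
P3 → Beta (d²=19.36)
P4 → Mu (d²=27.38)
P5 → Epsilon (d²=9.61)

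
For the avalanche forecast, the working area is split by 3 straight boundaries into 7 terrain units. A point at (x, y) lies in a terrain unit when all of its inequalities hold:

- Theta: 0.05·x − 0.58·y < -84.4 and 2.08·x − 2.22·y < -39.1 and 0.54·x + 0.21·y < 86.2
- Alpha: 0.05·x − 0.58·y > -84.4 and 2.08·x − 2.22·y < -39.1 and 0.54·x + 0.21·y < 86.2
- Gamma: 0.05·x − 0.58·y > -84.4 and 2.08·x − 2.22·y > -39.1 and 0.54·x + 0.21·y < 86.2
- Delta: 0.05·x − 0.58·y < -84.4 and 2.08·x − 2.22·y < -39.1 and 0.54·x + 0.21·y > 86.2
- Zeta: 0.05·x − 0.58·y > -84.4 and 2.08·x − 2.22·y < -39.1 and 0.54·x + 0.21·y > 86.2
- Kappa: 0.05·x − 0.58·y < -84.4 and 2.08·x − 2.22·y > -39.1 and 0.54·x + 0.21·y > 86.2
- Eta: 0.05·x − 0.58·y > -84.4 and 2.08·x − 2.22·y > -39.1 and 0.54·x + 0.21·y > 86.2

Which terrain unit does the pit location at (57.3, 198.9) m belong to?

0.05·57.3 − 0.58·198.9 = -112.497, which is < -84.4
2.08·57.3 − 2.22·198.9 = -322.374, which is < -39.1
0.54·57.3 + 0.21·198.9 = 72.711, which is < 86.2
This sign pattern matches Theta.

Theta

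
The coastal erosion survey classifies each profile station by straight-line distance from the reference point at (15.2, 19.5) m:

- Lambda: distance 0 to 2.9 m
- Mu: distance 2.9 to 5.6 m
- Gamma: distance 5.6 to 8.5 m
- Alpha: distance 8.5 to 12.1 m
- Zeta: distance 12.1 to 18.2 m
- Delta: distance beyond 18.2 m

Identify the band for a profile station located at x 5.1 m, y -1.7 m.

Delta

Distance = √((5.1−15.2)² + (-1.7−19.5)²) = √(102.010 + 449.440) = 23.483 m.
18.2 ≤ 23.483 < ∞ → Delta.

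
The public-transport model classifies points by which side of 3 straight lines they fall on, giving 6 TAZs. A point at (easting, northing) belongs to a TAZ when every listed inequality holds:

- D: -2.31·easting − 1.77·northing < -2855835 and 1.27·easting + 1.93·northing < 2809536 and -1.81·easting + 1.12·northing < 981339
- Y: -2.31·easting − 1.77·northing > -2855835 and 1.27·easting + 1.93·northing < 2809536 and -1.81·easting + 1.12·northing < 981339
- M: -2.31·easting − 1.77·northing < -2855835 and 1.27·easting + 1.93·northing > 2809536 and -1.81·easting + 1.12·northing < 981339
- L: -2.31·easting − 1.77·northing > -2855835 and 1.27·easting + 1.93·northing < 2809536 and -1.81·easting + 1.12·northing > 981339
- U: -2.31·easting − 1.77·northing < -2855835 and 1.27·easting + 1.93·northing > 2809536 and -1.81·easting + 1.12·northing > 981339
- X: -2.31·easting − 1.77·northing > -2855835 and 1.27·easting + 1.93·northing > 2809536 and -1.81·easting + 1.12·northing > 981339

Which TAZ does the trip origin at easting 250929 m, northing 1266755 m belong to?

-2.31·250929 − 1.77·1266755 = -2821802.340, which is > -2855835
1.27·250929 + 1.93·1266755 = 2763516.980, which is < 2809536
-1.81·250929 + 1.12·1266755 = 964584.110, which is < 981339
This sign pattern matches Y.

Y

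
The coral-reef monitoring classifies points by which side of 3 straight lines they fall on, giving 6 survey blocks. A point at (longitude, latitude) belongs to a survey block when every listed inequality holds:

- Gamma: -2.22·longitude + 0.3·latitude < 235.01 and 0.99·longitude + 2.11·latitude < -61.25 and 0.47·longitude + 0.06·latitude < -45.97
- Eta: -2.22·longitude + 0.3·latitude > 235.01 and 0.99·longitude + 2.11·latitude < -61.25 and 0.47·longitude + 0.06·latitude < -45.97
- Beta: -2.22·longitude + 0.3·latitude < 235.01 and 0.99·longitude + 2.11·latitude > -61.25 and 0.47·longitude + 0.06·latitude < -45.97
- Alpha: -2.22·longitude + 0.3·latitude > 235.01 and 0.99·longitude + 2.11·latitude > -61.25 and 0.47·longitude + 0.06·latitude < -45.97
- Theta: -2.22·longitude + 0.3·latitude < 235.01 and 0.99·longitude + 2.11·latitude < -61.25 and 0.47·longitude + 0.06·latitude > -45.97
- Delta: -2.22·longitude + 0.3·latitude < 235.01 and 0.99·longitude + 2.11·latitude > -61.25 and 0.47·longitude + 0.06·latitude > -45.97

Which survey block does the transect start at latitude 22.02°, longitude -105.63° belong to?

Alpha

-2.22·-105.63 + 0.3·22.02 = 241.105, which is > 235.01
0.99·-105.63 + 2.11·22.02 = -58.111, which is > -61.25
0.47·-105.63 + 0.06·22.02 = -48.325, which is < -45.97
This sign pattern matches Alpha.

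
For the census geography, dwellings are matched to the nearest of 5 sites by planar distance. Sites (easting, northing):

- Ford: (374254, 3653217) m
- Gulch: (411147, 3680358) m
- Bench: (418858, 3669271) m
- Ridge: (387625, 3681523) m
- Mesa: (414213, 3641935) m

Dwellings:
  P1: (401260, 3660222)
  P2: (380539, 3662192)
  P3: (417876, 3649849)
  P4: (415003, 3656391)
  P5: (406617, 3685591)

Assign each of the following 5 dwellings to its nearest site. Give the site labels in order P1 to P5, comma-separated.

Bench, Ford, Mesa, Bench, Gulch

P1 → Bench (d²=391574005.00)
P2 → Ford (d²=120051850.00)
P3 → Mesa (d²=76048965.00)
P4 → Bench (d²=180755425.00)
P5 → Gulch (d²=47905189.00)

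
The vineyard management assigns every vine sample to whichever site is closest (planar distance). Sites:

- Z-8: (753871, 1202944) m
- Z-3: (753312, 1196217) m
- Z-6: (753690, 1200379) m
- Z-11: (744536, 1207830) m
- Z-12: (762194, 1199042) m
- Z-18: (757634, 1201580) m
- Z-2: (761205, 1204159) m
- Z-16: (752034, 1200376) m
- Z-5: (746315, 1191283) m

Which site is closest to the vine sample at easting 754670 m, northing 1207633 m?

Squared distances to each site:
Z-8: 22625122.000; Z-3: 132169220.000; Z-6: 53580916.000; Z-11: 102736765.000; Z-12: 130415857.000; Z-18: 45424105.000; Z-2: 54774901.000; Z-16: 59612545.000; Z-5: 337128525.000.
Minimum at Z-8.

Z-8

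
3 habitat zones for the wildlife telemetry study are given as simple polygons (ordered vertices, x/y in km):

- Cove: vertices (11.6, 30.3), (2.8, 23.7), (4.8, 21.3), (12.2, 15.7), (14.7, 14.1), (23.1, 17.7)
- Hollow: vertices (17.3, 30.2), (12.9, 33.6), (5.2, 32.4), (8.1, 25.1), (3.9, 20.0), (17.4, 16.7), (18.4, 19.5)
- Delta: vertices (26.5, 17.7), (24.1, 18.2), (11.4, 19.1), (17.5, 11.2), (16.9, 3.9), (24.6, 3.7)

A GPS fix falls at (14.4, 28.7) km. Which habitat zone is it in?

Hollow

Cast a ray rightward from (14.4, 28.7). For each polygon, the edges (by vertex number in listed order) whose endpoints lie on opposite sides of y = 28.7, where each meets that height, and whether that is right or left of the point:
Cove: 1–2 at x≈9.47 (left), 6–1 at x≈13.06 (left) → 0 crossings.
Hollow: 3–4 at x≈6.67 (left), 7–1 at x≈17.45 (right) → 1 crossing.
Delta: no edge straddles that height → 0 crossings.
Only Hollow has an odd count, so the point is inside Hollow.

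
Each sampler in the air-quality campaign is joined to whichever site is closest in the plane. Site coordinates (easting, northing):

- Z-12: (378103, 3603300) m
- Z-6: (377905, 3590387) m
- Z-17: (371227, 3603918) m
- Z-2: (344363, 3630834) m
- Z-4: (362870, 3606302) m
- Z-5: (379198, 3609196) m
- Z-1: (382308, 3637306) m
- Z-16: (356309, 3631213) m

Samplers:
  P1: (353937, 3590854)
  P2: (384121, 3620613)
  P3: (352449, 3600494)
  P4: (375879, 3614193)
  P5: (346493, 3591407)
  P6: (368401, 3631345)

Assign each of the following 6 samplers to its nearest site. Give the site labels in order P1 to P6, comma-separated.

Z-4, Z-5, Z-4, Z-5, Z-4, Z-16

P1 → Z-4 (d²=318439193.00)
P2 → Z-5 (d²=154583818.00)
P3 → Z-4 (d²=142330105.00)
P4 → Z-5 (d²=35985770.00)
P5 → Z-4 (d²=490067154.00)
P6 → Z-16 (d²=146233888.00)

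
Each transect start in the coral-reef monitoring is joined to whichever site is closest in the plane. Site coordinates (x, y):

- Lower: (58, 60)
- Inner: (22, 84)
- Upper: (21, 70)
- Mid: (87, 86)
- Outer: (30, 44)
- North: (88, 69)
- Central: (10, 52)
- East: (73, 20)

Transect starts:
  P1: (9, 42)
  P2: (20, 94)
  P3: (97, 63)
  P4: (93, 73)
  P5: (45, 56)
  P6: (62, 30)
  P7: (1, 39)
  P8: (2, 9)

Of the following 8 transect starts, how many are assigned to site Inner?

1

P1 → Central
P2 → Inner
P3 → North
P4 → North
P5 → Lower
P6 → East
P7 → Central
P8 → Central
1 of the 8 goes to Inner.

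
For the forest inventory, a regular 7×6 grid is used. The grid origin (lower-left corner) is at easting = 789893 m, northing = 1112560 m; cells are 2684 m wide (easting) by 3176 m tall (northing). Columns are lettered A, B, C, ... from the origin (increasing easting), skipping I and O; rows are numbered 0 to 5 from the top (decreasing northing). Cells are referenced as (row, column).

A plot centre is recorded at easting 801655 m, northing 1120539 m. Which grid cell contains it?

Column index: ⌊(801655 − 789893) / 2684⌋ = ⌊4.382⌋ = 4 → column E
Row offset from origin: ⌊(1120539 − 1112560) / 3176⌋ = ⌊2.512⌋ = 2 → row 3 (counted from top)

(3, E)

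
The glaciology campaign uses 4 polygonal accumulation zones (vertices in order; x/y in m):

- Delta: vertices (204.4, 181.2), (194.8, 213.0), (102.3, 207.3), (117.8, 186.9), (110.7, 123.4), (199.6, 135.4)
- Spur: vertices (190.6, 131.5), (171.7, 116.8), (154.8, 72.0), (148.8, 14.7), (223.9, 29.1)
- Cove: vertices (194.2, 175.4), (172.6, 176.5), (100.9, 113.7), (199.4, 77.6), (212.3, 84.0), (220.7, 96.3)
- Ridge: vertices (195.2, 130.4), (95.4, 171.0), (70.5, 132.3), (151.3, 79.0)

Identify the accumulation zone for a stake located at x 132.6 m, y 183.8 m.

Cast a ray rightward from (132.6, 183.8). For each polygon, the edges (by vertex number in listed order) whose endpoints lie on opposite sides of y = 183.8, where each meets that height, and whether that is right or left of the point:
Delta: 1–2 at x≈203.62 (right), 4–5 at x≈117.45 (left) → 1 crossing.
Spur: no edge straddles that height → 0 crossings.
Cove: no edge straddles that height → 0 crossings.
Ridge: no edge straddles that height → 0 crossings.
Only Delta has an odd count, so the point is inside Delta.

Delta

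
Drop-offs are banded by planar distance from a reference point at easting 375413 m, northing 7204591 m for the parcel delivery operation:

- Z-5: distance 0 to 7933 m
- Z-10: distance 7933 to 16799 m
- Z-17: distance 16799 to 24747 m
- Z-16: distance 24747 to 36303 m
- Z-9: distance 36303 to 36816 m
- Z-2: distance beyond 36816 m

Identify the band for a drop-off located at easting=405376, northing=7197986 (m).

Distance = √((405376−375413)² + (7197986−7204591)²) = √(897781369.000 + 43626025.000) = 30682.363 m.
24747 ≤ 30682.363 < 36303 → Z-16.

Z-16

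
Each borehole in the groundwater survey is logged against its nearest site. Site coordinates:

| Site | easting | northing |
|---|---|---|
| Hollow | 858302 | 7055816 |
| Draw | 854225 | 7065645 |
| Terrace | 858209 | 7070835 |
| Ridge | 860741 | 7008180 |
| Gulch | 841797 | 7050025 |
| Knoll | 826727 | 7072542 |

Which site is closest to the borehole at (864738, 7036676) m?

Squared distances to each site:
Hollow: 407761696.000; Draw: 949726130.000; Terrace: 1209465122.000; Ridge: 827998025.000; Gulch: 704485282.000; Knoll: 2731206077.000.
Minimum at Hollow.

Hollow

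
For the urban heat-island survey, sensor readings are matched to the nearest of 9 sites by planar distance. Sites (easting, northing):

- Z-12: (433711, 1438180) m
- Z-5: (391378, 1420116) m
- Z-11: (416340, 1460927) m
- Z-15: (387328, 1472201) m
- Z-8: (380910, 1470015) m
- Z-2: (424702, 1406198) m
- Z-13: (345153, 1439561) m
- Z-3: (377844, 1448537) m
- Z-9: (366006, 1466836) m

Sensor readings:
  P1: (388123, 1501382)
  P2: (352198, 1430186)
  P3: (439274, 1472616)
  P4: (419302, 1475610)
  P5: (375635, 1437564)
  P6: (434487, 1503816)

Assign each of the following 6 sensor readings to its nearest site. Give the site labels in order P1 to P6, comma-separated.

Z-15, Z-13, Z-11, Z-11, Z-3, Z-11

P1 → Z-15 (d²=852162786.00)
P2 → Z-13 (d²=137522650.00)
P3 → Z-11 (d²=662601077.00)
P4 → Z-11 (d²=224363933.00)
P5 → Z-3 (d²=125286410.00)
P6 → Z-11 (d²=2168779930.00)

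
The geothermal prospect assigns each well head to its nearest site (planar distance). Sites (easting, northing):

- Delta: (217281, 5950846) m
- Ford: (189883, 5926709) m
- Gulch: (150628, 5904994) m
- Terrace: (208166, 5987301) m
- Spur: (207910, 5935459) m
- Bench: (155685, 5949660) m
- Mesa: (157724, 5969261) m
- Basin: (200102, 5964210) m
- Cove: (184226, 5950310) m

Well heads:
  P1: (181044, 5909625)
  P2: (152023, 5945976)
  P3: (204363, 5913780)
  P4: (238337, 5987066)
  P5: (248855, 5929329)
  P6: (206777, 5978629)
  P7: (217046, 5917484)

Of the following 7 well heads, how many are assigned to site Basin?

0

P1 → Ford
P2 → Bench
P3 → Ford
P4 → Terrace
P5 → Delta
P6 → Terrace
P7 → Spur
0 of the 7 go to Basin.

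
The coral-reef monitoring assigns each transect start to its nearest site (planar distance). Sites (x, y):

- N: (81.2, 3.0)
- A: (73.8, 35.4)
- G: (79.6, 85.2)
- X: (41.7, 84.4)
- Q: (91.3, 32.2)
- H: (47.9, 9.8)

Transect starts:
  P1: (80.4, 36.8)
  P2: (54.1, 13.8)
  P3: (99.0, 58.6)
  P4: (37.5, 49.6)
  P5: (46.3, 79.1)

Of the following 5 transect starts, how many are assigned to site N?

0

P1 → A
P2 → H
P3 → Q
P4 → X
P5 → X
0 of the 5 go to N.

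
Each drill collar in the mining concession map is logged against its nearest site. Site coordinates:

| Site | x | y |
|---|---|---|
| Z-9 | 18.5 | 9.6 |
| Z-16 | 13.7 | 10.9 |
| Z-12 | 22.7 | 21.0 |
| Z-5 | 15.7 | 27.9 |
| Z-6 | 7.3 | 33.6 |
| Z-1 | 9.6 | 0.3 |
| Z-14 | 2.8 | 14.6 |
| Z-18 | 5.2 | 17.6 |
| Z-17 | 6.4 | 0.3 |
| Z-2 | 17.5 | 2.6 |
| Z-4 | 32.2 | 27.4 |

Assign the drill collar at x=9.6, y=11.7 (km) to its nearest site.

Squared distances to each site:
Z-9: 83.620; Z-16: 17.450; Z-12: 258.100; Z-5: 299.650; Z-6: 484.900; Z-1: 129.960; Z-14: 54.650; Z-18: 54.170; Z-17: 140.200; Z-2: 145.220; Z-4: 757.250.
Minimum at Z-16.

Z-16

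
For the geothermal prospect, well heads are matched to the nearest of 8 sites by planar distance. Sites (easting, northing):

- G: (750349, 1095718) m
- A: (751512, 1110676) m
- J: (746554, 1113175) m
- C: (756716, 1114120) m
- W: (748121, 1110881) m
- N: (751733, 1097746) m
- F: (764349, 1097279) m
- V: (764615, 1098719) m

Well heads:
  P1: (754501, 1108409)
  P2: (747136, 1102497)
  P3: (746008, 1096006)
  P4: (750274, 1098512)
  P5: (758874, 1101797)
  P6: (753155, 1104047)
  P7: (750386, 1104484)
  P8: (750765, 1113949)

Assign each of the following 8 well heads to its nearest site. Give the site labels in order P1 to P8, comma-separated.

A, N, G, N, V, N, A, A

P1 → A (d²=14073410.00)
P2 → N (d²=43704410.00)
P3 → G (d²=18927225.00)
P4 → N (d²=2715437.00)
P5 → V (d²=42433165.00)
P6 → N (d²=41724685.00)
P7 → A (d²=39608740.00)
P8 → A (d²=11270538.00)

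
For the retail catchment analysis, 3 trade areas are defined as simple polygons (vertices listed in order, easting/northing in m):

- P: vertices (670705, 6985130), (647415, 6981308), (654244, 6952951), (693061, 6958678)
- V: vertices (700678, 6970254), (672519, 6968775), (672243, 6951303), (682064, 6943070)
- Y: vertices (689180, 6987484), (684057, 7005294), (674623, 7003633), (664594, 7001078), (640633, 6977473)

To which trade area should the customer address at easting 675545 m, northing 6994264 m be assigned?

Cast a ray rightward from (675545, 6994264). For each polygon, the edges (by vertex number in listed order) whose endpoints lie on opposite sides of northing = 6994264, where each meets that height, and whether that is right or left of the point:
P: no edge straddles that height → 0 crossings.
V: no edge straddles that height → 0 crossings.
Y: 1–2 at easting≈687229.8 (right), 4–5 at easting≈657677.2 (left) → 1 crossing.
Only Y has an odd count, so the point is inside Y.

Y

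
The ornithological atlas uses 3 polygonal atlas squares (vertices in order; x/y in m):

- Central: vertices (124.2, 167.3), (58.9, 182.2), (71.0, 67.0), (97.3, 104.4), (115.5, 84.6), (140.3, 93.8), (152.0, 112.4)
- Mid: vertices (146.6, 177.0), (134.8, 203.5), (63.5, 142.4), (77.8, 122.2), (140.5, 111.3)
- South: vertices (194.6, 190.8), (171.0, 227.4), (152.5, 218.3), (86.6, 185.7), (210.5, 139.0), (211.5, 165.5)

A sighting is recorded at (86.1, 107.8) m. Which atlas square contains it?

Central

Cast a ray rightward from (86.1, 107.8). For each polygon, the edges (by vertex number in listed order) whose endpoints lie on opposite sides of y = 107.8, where each meets that height, and whether that is right or left of the point:
Central: 2–3 at x≈66.71 (left), 6–7 at x≈149.11 (right) → 1 crossing.
Mid: no edge straddles that height → 0 crossings.
South: no edge straddles that height → 0 crossings.
Only Central has an odd count, so the point is inside Central.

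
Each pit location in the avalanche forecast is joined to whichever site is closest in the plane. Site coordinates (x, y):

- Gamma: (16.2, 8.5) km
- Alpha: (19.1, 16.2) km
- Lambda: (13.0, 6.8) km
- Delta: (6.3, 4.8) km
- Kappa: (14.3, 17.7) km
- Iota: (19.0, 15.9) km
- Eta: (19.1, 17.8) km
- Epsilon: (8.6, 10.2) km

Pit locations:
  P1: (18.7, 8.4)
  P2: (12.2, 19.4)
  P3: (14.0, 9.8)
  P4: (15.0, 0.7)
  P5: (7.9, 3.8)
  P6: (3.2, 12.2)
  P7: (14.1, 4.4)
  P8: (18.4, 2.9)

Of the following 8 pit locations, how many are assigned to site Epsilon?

P1 → Gamma
P2 → Kappa
P3 → Gamma
P4 → Lambda
P5 → Delta
P6 → Epsilon
P7 → Lambda
P8 → Gamma
1 of the 8 goes to Epsilon.

1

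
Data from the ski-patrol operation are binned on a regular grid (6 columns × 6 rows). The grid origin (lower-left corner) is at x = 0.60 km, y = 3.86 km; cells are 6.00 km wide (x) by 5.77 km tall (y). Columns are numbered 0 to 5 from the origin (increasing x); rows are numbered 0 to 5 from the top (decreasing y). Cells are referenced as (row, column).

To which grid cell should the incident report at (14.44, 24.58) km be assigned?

(2, 2)

Column index: ⌊(14.44 − 0.60) / 6.00⌋ = ⌊2.307⌋ = 2
Row offset from origin: ⌊(24.58 − 3.86) / 5.77⌋ = ⌊3.591⌋ = 3 → row 2 (counted from top)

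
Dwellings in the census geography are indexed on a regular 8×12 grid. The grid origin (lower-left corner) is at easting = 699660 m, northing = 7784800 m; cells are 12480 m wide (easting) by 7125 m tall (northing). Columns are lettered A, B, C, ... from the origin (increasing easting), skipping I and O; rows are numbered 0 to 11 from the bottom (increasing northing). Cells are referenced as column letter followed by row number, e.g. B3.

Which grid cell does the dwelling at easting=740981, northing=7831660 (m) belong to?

D6

Column index: ⌊(740981 − 699660) / 12480⌋ = ⌊3.311⌋ = 3 → column D
Row offset from origin: ⌊(7831660 − 7784800) / 7125⌋ = ⌊6.577⌋ = 6 → row 6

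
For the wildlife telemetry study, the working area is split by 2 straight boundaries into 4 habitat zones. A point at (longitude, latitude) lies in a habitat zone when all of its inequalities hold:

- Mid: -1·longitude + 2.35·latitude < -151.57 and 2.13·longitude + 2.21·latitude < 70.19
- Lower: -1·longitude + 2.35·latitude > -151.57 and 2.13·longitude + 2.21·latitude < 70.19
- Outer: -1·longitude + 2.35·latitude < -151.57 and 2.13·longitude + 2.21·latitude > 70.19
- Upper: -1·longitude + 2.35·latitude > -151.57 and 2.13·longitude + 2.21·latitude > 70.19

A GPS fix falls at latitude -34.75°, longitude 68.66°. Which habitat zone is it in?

-1·68.66 + 2.35·-34.75 = -150.322, which is > -151.57
2.13·68.66 + 2.21·-34.75 = 69.448, which is < 70.19
This sign pattern matches Lower.

Lower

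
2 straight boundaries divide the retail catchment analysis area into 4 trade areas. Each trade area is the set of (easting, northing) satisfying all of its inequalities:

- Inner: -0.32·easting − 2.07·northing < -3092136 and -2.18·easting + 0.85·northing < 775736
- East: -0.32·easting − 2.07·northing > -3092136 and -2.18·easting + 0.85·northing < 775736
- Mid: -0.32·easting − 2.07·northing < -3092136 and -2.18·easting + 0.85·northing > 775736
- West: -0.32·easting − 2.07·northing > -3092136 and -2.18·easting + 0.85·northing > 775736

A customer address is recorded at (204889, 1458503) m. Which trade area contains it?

West

-0.32·204889 − 2.07·1458503 = -3084665.690, which is > -3092136
-2.18·204889 + 0.85·1458503 = 793069.530, which is > 775736
This sign pattern matches West.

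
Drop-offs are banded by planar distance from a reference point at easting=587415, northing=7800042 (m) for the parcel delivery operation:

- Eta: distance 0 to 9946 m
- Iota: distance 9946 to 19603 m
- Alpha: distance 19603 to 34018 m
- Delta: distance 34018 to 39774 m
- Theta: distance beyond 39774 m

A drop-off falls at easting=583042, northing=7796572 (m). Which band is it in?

Distance = √((583042−587415)² + (7796572−7800042)²) = √(19123129.000 + 12040900.000) = 5582.475 m.
0 ≤ 5582.475 < 9946 → Eta.

Eta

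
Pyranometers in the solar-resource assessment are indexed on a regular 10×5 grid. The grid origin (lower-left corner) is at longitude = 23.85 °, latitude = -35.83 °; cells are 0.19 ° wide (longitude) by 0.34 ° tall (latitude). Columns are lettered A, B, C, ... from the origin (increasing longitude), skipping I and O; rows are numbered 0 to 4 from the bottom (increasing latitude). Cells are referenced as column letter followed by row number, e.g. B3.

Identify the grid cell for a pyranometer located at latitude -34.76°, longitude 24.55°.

D3

Column index: ⌊(24.55 − 23.85) / 0.19⌋ = ⌊3.684⌋ = 3 → column D
Row offset from origin: ⌊(-34.76 − -35.83) / 0.34⌋ = ⌊3.147⌋ = 3 → row 3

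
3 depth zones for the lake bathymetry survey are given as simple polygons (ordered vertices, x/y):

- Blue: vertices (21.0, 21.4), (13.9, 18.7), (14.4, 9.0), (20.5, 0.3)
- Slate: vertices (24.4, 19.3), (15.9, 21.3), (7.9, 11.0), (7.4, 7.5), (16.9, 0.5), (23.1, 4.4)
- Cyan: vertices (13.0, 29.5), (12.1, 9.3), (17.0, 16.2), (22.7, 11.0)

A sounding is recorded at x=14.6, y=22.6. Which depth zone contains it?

Cast a ray rightward from (14.6, 22.6). For each polygon, the edges (by vertex number in listed order) whose endpoints lie on opposite sides of y = 22.6, where each meets that height, and whether that is right or left of the point:
Blue: no edge straddles that height → 0 crossings.
Slate: no edge straddles that height → 0 crossings.
Cyan: 1–2 at x≈12.69 (left), 4–1 at x≈16.62 (right) → 1 crossing.
Only Cyan has an odd count, so the point is inside Cyan.

Cyan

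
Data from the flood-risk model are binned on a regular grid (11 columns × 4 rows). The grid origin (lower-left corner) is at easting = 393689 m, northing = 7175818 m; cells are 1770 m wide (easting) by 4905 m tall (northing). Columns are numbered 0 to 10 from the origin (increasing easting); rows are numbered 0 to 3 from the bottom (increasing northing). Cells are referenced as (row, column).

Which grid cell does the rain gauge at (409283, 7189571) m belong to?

Column index: ⌊(409283 − 393689) / 1770⌋ = ⌊8.810⌋ = 8
Row offset from origin: ⌊(7189571 − 7175818) / 4905⌋ = ⌊2.804⌋ = 2 → row 2

(2, 8)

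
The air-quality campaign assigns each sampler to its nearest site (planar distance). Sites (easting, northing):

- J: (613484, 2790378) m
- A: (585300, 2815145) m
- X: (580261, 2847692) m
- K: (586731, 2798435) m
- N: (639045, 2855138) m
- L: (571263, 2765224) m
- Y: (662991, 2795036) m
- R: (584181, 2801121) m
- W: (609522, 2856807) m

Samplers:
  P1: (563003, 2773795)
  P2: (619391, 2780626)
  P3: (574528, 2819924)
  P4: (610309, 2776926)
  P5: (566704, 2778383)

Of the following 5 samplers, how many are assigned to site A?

P1 → L
P2 → J
P3 → A
P4 → J
P5 → L
1 of the 5 goes to A.

1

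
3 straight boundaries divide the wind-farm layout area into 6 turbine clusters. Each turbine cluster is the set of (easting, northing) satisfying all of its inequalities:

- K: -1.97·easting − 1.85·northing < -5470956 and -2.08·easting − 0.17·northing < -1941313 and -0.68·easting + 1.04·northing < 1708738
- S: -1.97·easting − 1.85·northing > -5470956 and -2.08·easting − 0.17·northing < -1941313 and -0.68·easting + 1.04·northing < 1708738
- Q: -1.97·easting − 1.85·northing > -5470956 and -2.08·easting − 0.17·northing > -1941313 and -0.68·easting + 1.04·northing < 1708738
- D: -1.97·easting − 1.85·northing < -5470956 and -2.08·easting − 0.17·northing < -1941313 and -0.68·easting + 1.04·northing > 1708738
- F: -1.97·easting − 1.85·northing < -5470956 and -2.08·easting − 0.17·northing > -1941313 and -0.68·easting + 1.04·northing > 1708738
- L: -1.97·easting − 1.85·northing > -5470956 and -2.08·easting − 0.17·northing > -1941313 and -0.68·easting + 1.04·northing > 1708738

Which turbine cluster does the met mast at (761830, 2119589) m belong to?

S

-1.97·761830 − 1.85·2119589 = -5422044.750, which is > -5470956
-2.08·761830 − 0.17·2119589 = -1944936.530, which is < -1941313
-0.68·761830 + 1.04·2119589 = 1686328.160, which is < 1708738
This sign pattern matches S.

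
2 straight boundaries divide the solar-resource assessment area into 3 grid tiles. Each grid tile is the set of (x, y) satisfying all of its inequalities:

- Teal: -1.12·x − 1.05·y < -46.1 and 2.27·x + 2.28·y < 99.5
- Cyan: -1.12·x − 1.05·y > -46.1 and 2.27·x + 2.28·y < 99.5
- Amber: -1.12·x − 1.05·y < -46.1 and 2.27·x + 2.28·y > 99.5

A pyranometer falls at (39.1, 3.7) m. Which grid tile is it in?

Teal

-1.12·39.1 − 1.05·3.7 = -47.677, which is < -46.1
2.27·39.1 + 2.28·3.7 = 97.193, which is < 99.5
This sign pattern matches Teal.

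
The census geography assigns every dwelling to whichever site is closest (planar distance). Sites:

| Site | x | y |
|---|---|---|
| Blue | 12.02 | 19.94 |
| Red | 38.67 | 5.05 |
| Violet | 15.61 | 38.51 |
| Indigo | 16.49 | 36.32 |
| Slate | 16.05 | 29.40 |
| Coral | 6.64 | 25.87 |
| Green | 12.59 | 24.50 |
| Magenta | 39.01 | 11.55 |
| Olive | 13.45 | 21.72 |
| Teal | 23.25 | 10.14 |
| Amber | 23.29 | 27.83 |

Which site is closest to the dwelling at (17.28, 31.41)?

Slate

Squared distances to each site:
Blue: 159.228; Red: 1152.382; Violet: 53.199; Indigo: 24.732; Slate: 5.553; Coral: 143.901; Green: 69.744; Magenta: 866.612; Olive: 108.565; Teal: 488.054; Amber: 48.936.
Minimum at Slate.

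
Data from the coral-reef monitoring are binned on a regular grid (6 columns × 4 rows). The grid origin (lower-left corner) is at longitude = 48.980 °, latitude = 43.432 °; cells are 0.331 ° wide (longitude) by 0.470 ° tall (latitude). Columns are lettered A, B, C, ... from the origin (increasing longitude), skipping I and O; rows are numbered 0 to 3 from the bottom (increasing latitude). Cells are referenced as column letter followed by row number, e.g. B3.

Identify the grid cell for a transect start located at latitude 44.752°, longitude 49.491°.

B2

Column index: ⌊(49.491 − 48.980) / 0.331⌋ = ⌊1.544⌋ = 1 → column B
Row offset from origin: ⌊(44.752 − 43.432) / 0.470⌋ = ⌊2.809⌋ = 2 → row 2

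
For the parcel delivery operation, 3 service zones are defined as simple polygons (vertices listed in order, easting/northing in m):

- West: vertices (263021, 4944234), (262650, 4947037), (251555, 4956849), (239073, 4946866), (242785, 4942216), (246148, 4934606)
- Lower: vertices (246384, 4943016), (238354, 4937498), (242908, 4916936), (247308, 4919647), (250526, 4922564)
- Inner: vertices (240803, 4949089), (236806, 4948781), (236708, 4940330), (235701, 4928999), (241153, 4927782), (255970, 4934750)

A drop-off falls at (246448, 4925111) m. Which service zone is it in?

Lower

Cast a ray rightward from (246448, 4925111). For each polygon, the edges (by vertex number in listed order) whose endpoints lie on opposite sides of northing = 4925111, where each meets that height, and whether that is right or left of the point:
West: no edge straddles that height → 0 crossings.
Lower: 2–3 at easting≈241097.4 (left), 5–1 at easting≈250010.2 (right) → 1 crossing.
Inner: no edge straddles that height → 0 crossings.
Only Lower has an odd count, so the point is inside Lower.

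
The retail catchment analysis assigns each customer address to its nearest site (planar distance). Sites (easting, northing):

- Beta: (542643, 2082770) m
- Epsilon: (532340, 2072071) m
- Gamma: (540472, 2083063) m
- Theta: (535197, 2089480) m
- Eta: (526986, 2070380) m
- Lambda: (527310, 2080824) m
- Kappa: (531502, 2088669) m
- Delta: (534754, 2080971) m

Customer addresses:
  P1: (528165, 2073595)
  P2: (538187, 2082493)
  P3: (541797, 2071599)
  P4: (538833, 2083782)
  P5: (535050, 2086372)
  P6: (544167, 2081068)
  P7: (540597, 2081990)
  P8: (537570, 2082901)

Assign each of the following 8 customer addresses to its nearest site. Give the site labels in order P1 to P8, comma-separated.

Eta, Gamma, Epsilon, Gamma, Theta, Beta, Gamma, Gamma

P1 → Eta (d²=11726266.00)
P2 → Gamma (d²=5546125.00)
P3 → Epsilon (d²=89657633.00)
P4 → Gamma (d²=3203282.00)
P5 → Theta (d²=9681273.00)
P6 → Beta (d²=5219380.00)
P7 → Gamma (d²=1166954.00)
P8 → Gamma (d²=8447848.00)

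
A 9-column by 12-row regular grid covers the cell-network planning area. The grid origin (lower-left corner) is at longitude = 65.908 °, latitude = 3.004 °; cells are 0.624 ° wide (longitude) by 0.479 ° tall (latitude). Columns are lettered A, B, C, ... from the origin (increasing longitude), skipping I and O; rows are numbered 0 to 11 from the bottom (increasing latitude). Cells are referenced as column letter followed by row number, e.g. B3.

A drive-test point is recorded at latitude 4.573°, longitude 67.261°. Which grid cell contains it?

C3

Column index: ⌊(67.261 − 65.908) / 0.624⌋ = ⌊2.168⌋ = 2 → column C
Row offset from origin: ⌊(4.573 − 3.004) / 0.479⌋ = ⌊3.276⌋ = 3 → row 3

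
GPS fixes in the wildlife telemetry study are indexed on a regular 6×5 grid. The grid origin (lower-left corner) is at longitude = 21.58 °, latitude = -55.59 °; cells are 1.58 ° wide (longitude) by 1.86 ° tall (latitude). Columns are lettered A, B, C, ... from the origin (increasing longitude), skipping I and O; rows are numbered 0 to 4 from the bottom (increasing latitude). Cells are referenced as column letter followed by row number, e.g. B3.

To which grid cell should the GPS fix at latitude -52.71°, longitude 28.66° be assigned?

E1

Column index: ⌊(28.66 − 21.58) / 1.58⌋ = ⌊4.481⌋ = 4 → column E
Row offset from origin: ⌊(-52.71 − -55.59) / 1.86⌋ = ⌊1.548⌋ = 1 → row 1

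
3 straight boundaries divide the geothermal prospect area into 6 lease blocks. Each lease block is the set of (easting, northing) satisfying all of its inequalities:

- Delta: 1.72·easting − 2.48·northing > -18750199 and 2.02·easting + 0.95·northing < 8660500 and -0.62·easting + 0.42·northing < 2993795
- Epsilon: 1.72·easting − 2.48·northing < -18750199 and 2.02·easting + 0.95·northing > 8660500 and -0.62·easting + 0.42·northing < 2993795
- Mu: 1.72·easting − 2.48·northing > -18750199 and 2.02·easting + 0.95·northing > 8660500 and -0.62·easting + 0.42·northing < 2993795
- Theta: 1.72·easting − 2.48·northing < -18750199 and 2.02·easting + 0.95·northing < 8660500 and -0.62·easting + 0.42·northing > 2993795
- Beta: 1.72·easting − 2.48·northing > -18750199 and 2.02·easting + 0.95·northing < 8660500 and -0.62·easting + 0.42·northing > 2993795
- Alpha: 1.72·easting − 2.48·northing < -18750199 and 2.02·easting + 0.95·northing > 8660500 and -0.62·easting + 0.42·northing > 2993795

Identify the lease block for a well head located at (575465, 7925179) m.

Mu

1.72·575465 − 2.48·7925179 = -18664644.120, which is > -18750199
2.02·575465 + 0.95·7925179 = 8691359.350, which is > 8660500
-0.62·575465 + 0.42·7925179 = 2971786.880, which is < 2993795
This sign pattern matches Mu.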